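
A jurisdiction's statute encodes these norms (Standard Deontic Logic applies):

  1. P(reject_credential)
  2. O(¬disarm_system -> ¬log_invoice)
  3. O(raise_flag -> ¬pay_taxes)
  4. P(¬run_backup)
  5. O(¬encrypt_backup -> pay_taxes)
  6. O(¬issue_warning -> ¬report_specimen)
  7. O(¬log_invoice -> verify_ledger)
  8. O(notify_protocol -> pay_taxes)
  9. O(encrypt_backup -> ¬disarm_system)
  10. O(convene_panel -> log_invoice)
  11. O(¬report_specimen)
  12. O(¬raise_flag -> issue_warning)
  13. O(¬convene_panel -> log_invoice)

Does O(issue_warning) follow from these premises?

Yes

By case analysis on convene_panel: premise 10 gives O(convene_panel -> log_invoice) and premise 13 gives O(¬convene_panel -> log_invoice), so O(log_invoice) either way.
Premise 2 is O(¬disarm_system -> ¬log_invoice); contrapositively O(log_invoice -> disarm_system). Since O(log_invoice) holds, K gives O(disarm_system).
The contrapositive of premise 9 (O(encrypt_backup -> ¬disarm_system)) is O(disarm_system -> ¬encrypt_backup), and O(disarm_system) is already established, so O(¬encrypt_backup).
From O(¬encrypt_backup) and premise 5, O(¬encrypt_backup -> pay_taxes), we obtain O(pay_taxes).
The contrapositive of premise 3 (O(raise_flag -> ¬pay_taxes)) is O(pay_taxes -> ¬raise_flag), and O(pay_taxes) is already established, so O(¬raise_flag).
Applying K to premise 12 (O(¬raise_flag -> issue_warning)) and O(¬raise_flag) yields O(issue_warning).
Premises 1, 4, 6, 7, 8, 11 do not contribute to this derivation.
So O(issue_warning) follows.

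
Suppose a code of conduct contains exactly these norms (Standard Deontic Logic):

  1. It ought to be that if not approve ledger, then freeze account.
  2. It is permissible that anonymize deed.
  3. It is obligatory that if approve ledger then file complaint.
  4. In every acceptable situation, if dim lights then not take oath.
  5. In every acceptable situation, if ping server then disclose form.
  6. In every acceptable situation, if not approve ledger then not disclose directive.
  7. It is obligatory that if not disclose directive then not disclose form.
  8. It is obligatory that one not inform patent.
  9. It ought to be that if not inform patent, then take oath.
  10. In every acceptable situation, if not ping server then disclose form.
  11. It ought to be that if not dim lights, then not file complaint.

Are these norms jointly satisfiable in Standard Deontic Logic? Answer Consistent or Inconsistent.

Premises 5 and 10 are O(ping_server → disclose_form) and O(¬ping_server → disclose_form); every ideal world satisfies ping_server or ¬ping_server, so in either case disclose_form holds — hence O(disclose_form).
The contrapositive of premise 7 (O(¬disclose_directive → ¬disclose_form)) is O(disclose_form → disclose_directive), and O(disclose_form) is already established, so O(disclose_directive).
The contrapositive of premise 6 (O(¬approve_ledger → ¬disclose_directive)) is O(disclose_directive → approve_ledger), and O(disclose_directive) is already established, so O(approve_ledger).
From O(approve_ledger) and premise 3, O(approve_ledger → file_complaint), we obtain O(file_complaint).
The contrapositive of premise 11 (O(¬dim_lights → ¬file_complaint)) is O(file_complaint → dim_lights), and O(file_complaint) is already established, so O(dim_lights).
Premise 4 is O(dim_lights → ¬take_oath); since O(dim_lights), deontic closure gives O(¬take_oath).
Premise 9, O(¬inform_patent → take_oath), contraposes to O(¬take_oath → inform_patent); with O(¬take_oath) we get O(inform_patent).
Yet premise 8 states O(¬inform_patent).
We now have both O(inform_patent) and O(¬inform_patent) — inform_patent is simultaneously obligatory and forbidden, violating the D-axiom.

Inconsistent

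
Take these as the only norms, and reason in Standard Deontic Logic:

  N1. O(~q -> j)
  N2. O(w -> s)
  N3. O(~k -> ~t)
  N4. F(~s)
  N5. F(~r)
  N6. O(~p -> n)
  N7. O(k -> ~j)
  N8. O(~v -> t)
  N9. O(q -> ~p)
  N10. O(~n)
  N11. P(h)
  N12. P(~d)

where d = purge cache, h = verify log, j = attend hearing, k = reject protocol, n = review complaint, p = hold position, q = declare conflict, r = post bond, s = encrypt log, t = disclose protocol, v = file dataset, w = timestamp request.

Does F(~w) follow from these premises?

Premise 2 is O(w -> s); even if O(s) held, inferring O(w) would be affirming the consequent — invalid.
No other premise forces O(w). An ideal world satisfying every premise can still have ~w true, so F(~w) is not derivable.

No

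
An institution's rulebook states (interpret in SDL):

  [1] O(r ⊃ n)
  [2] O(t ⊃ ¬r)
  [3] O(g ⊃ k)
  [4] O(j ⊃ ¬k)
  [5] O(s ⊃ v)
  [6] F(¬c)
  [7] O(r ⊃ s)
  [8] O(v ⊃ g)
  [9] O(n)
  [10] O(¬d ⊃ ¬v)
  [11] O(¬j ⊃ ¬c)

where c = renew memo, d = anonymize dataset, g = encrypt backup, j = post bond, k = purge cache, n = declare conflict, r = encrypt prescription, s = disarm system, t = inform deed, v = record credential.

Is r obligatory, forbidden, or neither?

Forbidden

F(¬c) at premise 6 means O(c).
Premise 11, O(¬j ⊃ ¬c), contraposes to O(c ⊃ j); with O(c) we get O(j).
From O(j) and premise 4, O(j ⊃ ¬k), we obtain O(¬k).
Premise 3, O(g ⊃ k), contraposes to O(¬k ⊃ ¬g); with O(¬k) we get O(¬g).
Premise 8 is O(v ⊃ g); contrapositively O(¬g ⊃ ¬v). Since O(¬g) holds, K gives O(¬v).
The contrapositive of premise 5 (O(s ⊃ v)) is O(¬v ⊃ ¬s), and O(¬v) is already established, so O(¬s).
Premise 7, O(r ⊃ s), contraposes to O(¬s ⊃ ¬r); with O(¬s) we get O(¬r).
Premises 1, 2, 9, 10 do not contribute to this derivation.
Thus O(¬r), which is F(r): r is forbidden.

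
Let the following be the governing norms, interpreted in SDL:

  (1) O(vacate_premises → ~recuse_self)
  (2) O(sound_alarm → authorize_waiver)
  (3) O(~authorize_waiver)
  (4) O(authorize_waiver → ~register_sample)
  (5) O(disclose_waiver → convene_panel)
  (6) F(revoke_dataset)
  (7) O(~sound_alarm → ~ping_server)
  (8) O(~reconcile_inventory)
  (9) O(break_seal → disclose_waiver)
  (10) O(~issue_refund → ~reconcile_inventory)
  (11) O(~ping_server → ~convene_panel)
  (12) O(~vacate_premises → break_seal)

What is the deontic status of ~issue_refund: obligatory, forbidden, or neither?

Neither

Premise 10 is O(~issue_refund → ~reconcile_inventory); even if O(~reconcile_inventory) held, inferring O(~issue_refund) would be affirming the consequent — invalid.
No premise or chain of K-axiom applications forces O(~issue_refund), and none forces O(issue_refund). So ~issue_refund is neither obligatory nor forbidden under these norms.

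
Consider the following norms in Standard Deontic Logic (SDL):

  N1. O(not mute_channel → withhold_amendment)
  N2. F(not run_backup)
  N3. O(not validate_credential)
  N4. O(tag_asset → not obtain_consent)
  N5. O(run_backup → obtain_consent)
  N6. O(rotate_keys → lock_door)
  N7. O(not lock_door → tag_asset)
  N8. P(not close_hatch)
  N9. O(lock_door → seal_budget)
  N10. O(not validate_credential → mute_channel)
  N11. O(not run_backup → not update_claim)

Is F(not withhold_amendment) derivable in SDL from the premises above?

Premise 1 is O(not mute_channel → withhold_amendment), but O(not mute_channel) is not derivable from the premises, so it does not yield O(withhold_amendment).
No other premise forces O(withhold_amendment). An ideal world satisfying every premise can still have not withhold_amendment true, so F(not withhold_amendment) is not derivable.

No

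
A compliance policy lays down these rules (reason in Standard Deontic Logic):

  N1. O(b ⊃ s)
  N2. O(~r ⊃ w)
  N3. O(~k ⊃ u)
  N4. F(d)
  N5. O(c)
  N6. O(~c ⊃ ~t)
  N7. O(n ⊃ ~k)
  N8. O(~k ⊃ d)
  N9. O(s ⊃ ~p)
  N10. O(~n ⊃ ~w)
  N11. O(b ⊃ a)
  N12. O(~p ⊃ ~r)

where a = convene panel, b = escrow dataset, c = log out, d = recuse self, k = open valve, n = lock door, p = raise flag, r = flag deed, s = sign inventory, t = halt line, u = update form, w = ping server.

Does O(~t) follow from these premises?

No

Premise 6 is O(~c ⊃ ~t), but O(~c) is not derivable from the premises, so it does not yield O(~t).
No other premise forces O(~t). An ideal world satisfying every premise can still have ~t false, so O(~t) is not derivable.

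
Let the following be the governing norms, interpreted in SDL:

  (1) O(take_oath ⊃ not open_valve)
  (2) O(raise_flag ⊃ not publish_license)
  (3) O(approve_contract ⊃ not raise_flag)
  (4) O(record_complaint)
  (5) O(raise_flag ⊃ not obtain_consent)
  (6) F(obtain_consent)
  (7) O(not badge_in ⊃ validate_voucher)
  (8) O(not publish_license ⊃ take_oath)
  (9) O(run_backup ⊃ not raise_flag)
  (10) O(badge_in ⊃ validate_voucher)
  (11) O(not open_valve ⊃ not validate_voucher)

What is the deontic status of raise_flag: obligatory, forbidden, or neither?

Premises 7 and 10 are O(not badge_in ⊃ validate_voucher) and O(badge_in ⊃ validate_voucher); every ideal world satisfies not badge_in or badge_in, so in either case validate_voucher holds — hence O(validate_voucher).
Premise 11, O(not open_valve ⊃ not validate_voucher), contraposes to O(validate_voucher ⊃ open_valve); with O(validate_voucher) we get O(open_valve).
Premise 1 is O(take_oath ⊃ not open_valve); contrapositively O(open_valve ⊃ not take_oath). Since O(open_valve) holds, K gives O(not take_oath).
The contrapositive of premise 8 (O(not publish_license ⊃ take_oath)) is O(not take_oath ⊃ publish_license), and O(not take_oath) is already established, so O(publish_license).
The contrapositive of premise 2 (O(raise_flag ⊃ not publish_license)) is O(publish_license ⊃ not raise_flag), and O(publish_license) is already established, so O(not raise_flag).
Premises 3, 4, 5, 6, 9 do not contribute to this derivation.
Thus O(not raise_flag), which is F(raise_flag): raise_flag is forbidden.

Forbidden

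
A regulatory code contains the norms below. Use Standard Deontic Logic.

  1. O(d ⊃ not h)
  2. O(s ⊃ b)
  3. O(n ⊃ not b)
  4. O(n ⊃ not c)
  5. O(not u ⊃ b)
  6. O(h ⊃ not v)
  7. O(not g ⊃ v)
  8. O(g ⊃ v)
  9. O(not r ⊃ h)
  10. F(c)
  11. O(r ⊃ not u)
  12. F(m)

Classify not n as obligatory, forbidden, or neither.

Obligatory

Premises 8 and 7 cover both cases: O(g ⊃ v) and O(not g ⊃ v). Since g ∨ not g is a tautology, O(v) follows.
Premise 6, O(h ⊃ not v), contraposes to O(v ⊃ not h); with O(v) we get O(not h).
Premise 9, O(not r ⊃ h), contraposes to O(not h ⊃ r); with O(not h) we get O(r).
With premise 11, O(r ⊃ not u), the K-axiom yields O(not u).
Applying K to premise 5 (O(not u ⊃ b)) and O(not u) yields O(b).
The contrapositive of premise 3 (O(n ⊃ not b)) is O(b ⊃ not n), and O(b) is already established, so O(not n).
Premises 1, 2, 4, 10, 12 do not contribute to this derivation.
Hence not n is obligatory.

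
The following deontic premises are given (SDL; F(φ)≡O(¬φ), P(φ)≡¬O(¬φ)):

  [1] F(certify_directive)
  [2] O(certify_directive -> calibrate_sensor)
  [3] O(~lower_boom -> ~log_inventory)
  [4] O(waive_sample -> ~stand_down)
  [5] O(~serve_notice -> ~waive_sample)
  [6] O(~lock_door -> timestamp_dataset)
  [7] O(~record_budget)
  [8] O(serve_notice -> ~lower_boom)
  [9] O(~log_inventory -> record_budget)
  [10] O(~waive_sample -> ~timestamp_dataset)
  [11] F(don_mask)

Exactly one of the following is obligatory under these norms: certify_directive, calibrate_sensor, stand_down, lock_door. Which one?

lock_door

From premise 7 we have O(~record_budget).
Premise 9 is O(~log_inventory -> record_budget); contrapositively O(~record_budget -> log_inventory). Since O(~record_budget) holds, K gives O(log_inventory).
Premise 3 is O(~lower_boom -> ~log_inventory); contrapositively O(log_inventory -> lower_boom). Since O(log_inventory) holds, K gives O(lower_boom).
The contrapositive of premise 8 (O(serve_notice -> ~lower_boom)) is O(lower_boom -> ~serve_notice), and O(lower_boom) is already established, so O(~serve_notice).
With premise 5, O(~serve_notice -> ~waive_sample), the K-axiom yields O(~waive_sample).
Applying K to premise 10 (O(~waive_sample -> ~timestamp_dataset)) and O(~waive_sample) yields O(~timestamp_dataset).
Premise 6 is O(~lock_door -> timestamp_dataset); contrapositively O(~timestamp_dataset -> lock_door). Since O(~timestamp_dataset) holds, K gives O(lock_door).
So O(lock_door) holds — lock_door is obligatory. None of the other listed options is made obligatory by any chain of premises.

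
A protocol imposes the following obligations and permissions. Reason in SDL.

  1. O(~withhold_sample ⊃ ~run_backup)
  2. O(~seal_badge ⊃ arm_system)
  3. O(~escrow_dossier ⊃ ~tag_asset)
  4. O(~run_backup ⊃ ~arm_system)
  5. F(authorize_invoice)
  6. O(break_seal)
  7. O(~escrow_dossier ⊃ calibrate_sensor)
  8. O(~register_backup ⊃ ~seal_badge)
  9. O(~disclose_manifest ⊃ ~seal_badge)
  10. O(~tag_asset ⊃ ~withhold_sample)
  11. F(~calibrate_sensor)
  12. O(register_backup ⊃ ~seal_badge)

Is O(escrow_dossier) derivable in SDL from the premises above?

Yes

Premises 8 and 12 cover both cases: O(~register_backup ⊃ ~seal_badge) and O(register_backup ⊃ ~seal_badge). Since ~register_backup ∨ register_backup is a tautology, O(~seal_badge) follows.
Applying K to premise 2 (O(~seal_badge ⊃ arm_system)) and O(~seal_badge) yields O(arm_system).
The contrapositive of premise 4 (O(~run_backup ⊃ ~arm_system)) is O(arm_system ⊃ run_backup), and O(arm_system) is already established, so O(run_backup).
Premise 1, O(~withhold_sample ⊃ ~run_backup), contraposes to O(run_backup ⊃ withhold_sample); with O(run_backup) we get O(withhold_sample).
The contrapositive of premise 10 (O(~tag_asset ⊃ ~withhold_sample)) is O(withhold_sample ⊃ tag_asset), and O(withhold_sample) is already established, so O(tag_asset).
Premise 3, O(~escrow_dossier ⊃ ~tag_asset), contraposes to O(tag_asset ⊃ escrow_dossier); with O(tag_asset) we get O(escrow_dossier).
Premises 5, 6, 7, 9, 11 do not contribute to this derivation.
So O(escrow_dossier) follows.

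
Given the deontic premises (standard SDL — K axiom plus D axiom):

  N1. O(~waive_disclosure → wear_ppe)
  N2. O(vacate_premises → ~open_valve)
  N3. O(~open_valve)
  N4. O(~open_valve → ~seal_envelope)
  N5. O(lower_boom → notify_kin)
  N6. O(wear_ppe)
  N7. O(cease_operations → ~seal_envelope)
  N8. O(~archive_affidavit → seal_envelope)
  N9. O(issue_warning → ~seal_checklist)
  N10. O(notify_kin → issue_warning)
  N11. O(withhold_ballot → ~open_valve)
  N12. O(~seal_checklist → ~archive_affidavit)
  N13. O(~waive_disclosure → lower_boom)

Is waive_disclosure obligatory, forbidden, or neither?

Premise 3 states O(~open_valve) outright.
With premise 4, O(~open_valve → ~seal_envelope), the K-axiom yields O(~seal_envelope).
Premise 8 is O(~archive_affidavit → seal_envelope); contrapositively O(~seal_envelope → archive_affidavit). Since O(~seal_envelope) holds, K gives O(archive_affidavit).
Premise 12 is O(~seal_checklist → ~archive_affidavit); contrapositively O(archive_affidavit → seal_checklist). Since O(archive_affidavit) holds, K gives O(seal_checklist).
Premise 9, O(issue_warning → ~seal_checklist), contraposes to O(seal_checklist → ~issue_warning); with O(seal_checklist) we get O(~issue_warning).
The contrapositive of premise 10 (O(notify_kin → issue_warning)) is O(~issue_warning → ~notify_kin), and O(~issue_warning) is already established, so O(~notify_kin).
The contrapositive of premise 5 (O(lower_boom → notify_kin)) is O(~notify_kin → ~lower_boom), and O(~notify_kin) is already established, so O(~lower_boom).
Premise 13 is O(~waive_disclosure → lower_boom); contrapositively O(~lower_boom → waive_disclosure). Since O(~lower_boom) holds, K gives O(waive_disclosure).
Premises 1, 2, 6, 7, 11 do not contribute to this derivation.
Hence waive_disclosure is obligatory.

Obligatory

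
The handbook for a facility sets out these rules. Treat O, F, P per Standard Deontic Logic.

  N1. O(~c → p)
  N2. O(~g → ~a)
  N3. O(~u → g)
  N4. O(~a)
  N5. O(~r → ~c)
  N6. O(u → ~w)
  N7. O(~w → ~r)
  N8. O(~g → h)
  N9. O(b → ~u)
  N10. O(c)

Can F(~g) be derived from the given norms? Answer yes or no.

Yes

From premise 10 we have O(c).
Premise 5 is O(~r → ~c); contrapositively O(c → r). Since O(c) holds, K gives O(r).
Premise 7 is O(~w → ~r); contrapositively O(r → w). Since O(r) holds, K gives O(w).
The contrapositive of premise 6 (O(u → ~w)) is O(w → ~u), and O(w) is already established, so O(~u).
From O(~u) and premise 3, O(~u → g), we obtain O(g).
Premises 1, 2, 4, 8, 9 do not contribute to this derivation.
So O(g) holds, i.e. F(~g). The claim follows.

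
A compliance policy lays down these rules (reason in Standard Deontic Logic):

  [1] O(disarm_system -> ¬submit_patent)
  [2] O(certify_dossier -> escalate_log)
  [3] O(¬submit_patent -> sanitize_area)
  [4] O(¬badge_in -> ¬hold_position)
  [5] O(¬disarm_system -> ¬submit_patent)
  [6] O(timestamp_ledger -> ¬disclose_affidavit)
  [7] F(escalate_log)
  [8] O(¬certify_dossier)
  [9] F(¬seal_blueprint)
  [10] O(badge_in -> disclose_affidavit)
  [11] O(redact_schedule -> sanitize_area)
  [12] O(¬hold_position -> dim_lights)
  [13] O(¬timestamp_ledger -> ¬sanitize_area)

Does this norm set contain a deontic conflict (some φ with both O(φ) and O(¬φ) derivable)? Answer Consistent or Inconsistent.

Consistent

Premise 2 is O(certify_dossier -> escalate_log), but O(certify_dossier) is not derivable from the premises, so it does not yield O(escalate_log).
So O(escalate_log) is not derivable, and the apparent clash with O(¬escalate_log) does not arise.
A world satisfying every obligation exists (e.g. badge_in=false, certify_dossier=false, dim_lights=true, disarm_system=false, disclose_affidavit=false, escalate_log=false, hold_position=false, redact_schedule=false, sanitize_area=true, seal_blueprint=true, submit_patent=false, timestamp_ledger=true); no atom is both obligatory and forbidden, so the set is consistent.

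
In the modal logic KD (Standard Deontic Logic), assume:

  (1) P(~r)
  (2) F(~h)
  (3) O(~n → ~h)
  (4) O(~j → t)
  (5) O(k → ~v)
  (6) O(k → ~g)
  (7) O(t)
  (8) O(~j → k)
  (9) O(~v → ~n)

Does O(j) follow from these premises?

Premise 2 is F(~h), i.e. O(h).
The contrapositive of premise 3 (O(~n → ~h)) is O(h → n), and O(h) is already established, so O(n).
The contrapositive of premise 9 (O(~v → ~n)) is O(n → v), and O(n) is already established, so O(v).
Premise 5, O(k → ~v), contraposes to O(v → ~k); with O(v) we get O(~k).
Premise 8 is O(~j → k); contrapositively O(~k → j). Since O(~k) holds, K gives O(j).
Premises 1, 4, 6, 7 do not contribute to this derivation.
So O(j) follows.

Yes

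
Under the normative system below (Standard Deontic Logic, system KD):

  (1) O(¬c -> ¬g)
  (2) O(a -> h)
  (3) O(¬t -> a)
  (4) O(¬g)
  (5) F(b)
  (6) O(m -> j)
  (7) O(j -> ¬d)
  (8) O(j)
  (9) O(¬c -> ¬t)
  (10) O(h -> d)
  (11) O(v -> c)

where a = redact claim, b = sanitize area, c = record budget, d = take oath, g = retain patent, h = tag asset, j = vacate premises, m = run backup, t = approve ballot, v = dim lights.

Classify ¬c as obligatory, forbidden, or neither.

Forbidden

From premise 8 we have O(j).
Applying K to premise 7 (O(j -> ¬d)) and O(j) yields O(¬d).
The contrapositive of premise 10 (O(h -> d)) is O(¬d -> ¬h), and O(¬d) is already established, so O(¬h).
Premise 2 is O(a -> h); contrapositively O(¬h -> ¬a). Since O(¬h) holds, K gives O(¬a).
Premise 3, O(¬t -> a), contraposes to O(¬a -> t); with O(¬a) we get O(t).
The contrapositive of premise 9 (O(¬c -> ¬t)) is O(t -> c), and O(t) is already established, so O(c).
Premises 1, 4, 5, 6, 11 do not contribute to this derivation.
Thus O(c), which is F(¬c): ¬c is forbidden.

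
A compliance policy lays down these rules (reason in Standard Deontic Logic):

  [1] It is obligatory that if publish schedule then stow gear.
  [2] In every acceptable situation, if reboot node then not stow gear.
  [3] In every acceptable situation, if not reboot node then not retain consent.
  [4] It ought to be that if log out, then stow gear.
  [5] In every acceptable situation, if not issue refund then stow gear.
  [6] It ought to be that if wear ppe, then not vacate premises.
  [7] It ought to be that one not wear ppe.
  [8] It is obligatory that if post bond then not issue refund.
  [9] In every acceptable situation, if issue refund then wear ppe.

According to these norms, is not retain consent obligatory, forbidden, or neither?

Premise 7 states O(¬wear_ppe) outright.
The contrapositive of premise 9 (O(issue_refund → wear_ppe)) is O(¬wear_ppe → ¬issue_refund), and O(¬wear_ppe) is already established, so O(¬issue_refund).
With premise 5, O(¬issue_refund → stow_gear), the K-axiom yields O(stow_gear).
Premise 2 is O(reboot_node → ¬stow_gear); contrapositively O(stow_gear → ¬reboot_node). Since O(stow_gear) holds, K gives O(¬reboot_node).
With premise 3, O(¬reboot_node → ¬retain_consent), the K-axiom yields O(¬retain_consent).
Premises 1, 4, 6, 8 do not contribute to this derivation.
Hence ¬retain_consent is obligatory.

Obligatory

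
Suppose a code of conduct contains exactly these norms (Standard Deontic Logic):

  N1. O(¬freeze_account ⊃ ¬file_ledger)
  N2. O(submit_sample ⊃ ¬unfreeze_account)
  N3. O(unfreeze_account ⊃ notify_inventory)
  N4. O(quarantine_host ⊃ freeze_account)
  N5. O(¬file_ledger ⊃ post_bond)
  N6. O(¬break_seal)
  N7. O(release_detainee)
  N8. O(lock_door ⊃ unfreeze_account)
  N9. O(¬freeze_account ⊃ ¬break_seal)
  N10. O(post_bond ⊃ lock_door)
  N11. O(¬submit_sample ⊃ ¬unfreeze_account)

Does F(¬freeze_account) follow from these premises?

Yes

Premises 11 and 2 cover both cases: O(¬submit_sample ⊃ ¬unfreeze_account) and O(submit_sample ⊃ ¬unfreeze_account). Since ¬submit_sample ∨ submit_sample is a tautology, O(¬unfreeze_account) follows.
The contrapositive of premise 8 (O(lock_door ⊃ unfreeze_account)) is O(¬unfreeze_account ⊃ ¬lock_door), and O(¬unfreeze_account) is already established, so O(¬lock_door).
Premise 10 is O(post_bond ⊃ lock_door); contrapositively O(¬lock_door ⊃ ¬post_bond). Since O(¬lock_door) holds, K gives O(¬post_bond).
Premise 5 is O(¬file_ledger ⊃ post_bond); contrapositively O(¬post_bond ⊃ file_ledger). Since O(¬post_bond) holds, K gives O(file_ledger).
Premise 1 is O(¬freeze_account ⊃ ¬file_ledger); contrapositively O(file_ledger ⊃ freeze_account). Since O(file_ledger) holds, K gives O(freeze_account).
Premises 3, 4, 6, 7, 9 do not contribute to this derivation.
So O(freeze_account) holds, i.e. F(¬freeze_account). The claim follows.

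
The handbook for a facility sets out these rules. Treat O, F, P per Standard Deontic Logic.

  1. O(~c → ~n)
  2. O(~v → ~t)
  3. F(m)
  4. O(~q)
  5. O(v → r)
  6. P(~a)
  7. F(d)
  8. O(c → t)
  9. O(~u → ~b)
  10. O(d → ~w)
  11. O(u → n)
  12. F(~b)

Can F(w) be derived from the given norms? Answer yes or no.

Premise 10 is O(d → ~w), but O(d) is not derivable from the premises, so it does not yield O(~w).
No other premise forces O(~w). An ideal world satisfying every premise can still have w true, so F(w) is not derivable.

No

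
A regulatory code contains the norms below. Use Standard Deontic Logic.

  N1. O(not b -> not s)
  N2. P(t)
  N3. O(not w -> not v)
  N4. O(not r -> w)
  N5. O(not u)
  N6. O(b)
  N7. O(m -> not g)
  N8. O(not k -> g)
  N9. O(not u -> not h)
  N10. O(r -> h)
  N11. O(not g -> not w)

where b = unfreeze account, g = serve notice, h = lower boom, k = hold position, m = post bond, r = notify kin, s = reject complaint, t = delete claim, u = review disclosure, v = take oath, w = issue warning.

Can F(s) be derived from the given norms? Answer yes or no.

No

Premise 1 is O(not b -> not s), but O(not b) is not derivable from the premises, so it does not yield O(not s).
No other premise forces O(not s). An ideal world satisfying every premise can still have s true, so F(s) is not derivable.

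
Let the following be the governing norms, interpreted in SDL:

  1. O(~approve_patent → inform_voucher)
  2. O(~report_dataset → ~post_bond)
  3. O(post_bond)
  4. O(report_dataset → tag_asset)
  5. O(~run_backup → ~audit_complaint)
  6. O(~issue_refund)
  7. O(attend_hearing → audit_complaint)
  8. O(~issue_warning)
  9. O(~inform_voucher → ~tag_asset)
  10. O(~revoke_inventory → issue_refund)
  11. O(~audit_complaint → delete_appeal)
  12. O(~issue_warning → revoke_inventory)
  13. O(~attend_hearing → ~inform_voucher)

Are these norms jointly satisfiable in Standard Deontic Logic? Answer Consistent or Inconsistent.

Premise 10 is O(~revoke_inventory → issue_refund), but O(~revoke_inventory) is not derivable from the premises, so it does not yield O(issue_refund).
So O(issue_refund) is not derivable, and the apparent clash with O(~issue_refund) does not arise.
A world satisfying every obligation exists (e.g. approve_patent=false, attend_hearing=true, audit_complaint=true, delete_appeal=false, inform_voucher=true, issue_refund=false, issue_warning=false, post_bond=true, report_dataset=true, revoke_inventory=true, run_backup=true, tag_asset=true); no atom is both obligatory and forbidden, so the set is consistent.

Consistent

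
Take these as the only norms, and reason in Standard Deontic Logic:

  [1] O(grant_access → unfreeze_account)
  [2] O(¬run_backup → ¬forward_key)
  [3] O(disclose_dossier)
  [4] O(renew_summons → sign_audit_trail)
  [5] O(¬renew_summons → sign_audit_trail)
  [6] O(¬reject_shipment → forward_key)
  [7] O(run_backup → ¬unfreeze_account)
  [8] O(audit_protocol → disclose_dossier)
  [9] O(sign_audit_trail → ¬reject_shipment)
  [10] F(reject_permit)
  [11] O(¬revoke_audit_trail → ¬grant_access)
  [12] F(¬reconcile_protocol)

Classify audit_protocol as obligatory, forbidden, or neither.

Premise 8 is O(audit_protocol → disclose_dossier); even if O(disclose_dossier) held, inferring O(audit_protocol) would be affirming the consequent — invalid.
No premise or chain of K-axiom applications forces O(audit_protocol), and none forces O(¬audit_protocol). So audit_protocol is neither obligatory nor forbidden under these norms.

Neither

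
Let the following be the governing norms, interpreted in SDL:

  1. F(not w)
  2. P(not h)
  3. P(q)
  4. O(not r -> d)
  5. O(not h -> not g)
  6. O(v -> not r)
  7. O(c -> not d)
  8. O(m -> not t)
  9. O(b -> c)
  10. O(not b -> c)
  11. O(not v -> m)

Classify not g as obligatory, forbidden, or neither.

Premise 5 is O(not h -> not g), but O(not h) is not derivable from the premises (the permission P(not h) asserts only not O(h), not O(not h)), so it does not yield O(not g).
No premise or chain of K-axiom applications forces O(not g), and none forces O(g). So not g is neither obligatory nor forbidden under these norms.

Neither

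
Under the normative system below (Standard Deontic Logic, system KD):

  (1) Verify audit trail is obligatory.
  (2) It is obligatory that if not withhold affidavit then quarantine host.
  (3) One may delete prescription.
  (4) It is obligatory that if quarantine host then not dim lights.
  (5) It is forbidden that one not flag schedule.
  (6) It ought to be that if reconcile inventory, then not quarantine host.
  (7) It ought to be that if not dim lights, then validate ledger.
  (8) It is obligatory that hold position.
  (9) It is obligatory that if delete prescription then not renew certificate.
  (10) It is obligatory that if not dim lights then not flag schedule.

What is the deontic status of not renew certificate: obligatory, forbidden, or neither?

Premise 9 is O(delete_prescription → ¬renew_certificate), but O(delete_prescription) is not derivable from the premises (the permission P(delete_prescription) asserts only ¬O(¬delete_prescription), not O(delete_prescription)), so it does not yield O(¬renew_certificate).
No premise or chain of K-axiom applications forces O(¬renew_certificate), and none forces O(renew_certificate). So ¬renew_certificate is neither obligatory nor forbidden under these norms.

Neither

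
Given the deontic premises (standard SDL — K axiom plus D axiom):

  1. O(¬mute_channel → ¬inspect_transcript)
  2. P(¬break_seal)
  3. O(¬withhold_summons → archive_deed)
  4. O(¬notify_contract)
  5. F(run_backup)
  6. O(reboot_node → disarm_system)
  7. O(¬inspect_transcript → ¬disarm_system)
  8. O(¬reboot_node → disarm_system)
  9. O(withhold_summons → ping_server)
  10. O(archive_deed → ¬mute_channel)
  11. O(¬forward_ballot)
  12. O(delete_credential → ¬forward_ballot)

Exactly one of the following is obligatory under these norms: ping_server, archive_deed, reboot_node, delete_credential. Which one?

ping_server

Premises 8 and 6 cover both cases: O(¬reboot_node → disarm_system) and O(reboot_node → disarm_system). Since ¬reboot_node ∨ reboot_node is a tautology, O(disarm_system) follows.
Premise 7, O(¬inspect_transcript → ¬disarm_system), contraposes to O(disarm_system → inspect_transcript); with O(disarm_system) we get O(inspect_transcript).
The contrapositive of premise 1 (O(¬mute_channel → ¬inspect_transcript)) is O(inspect_transcript → mute_channel), and O(inspect_transcript) is already established, so O(mute_channel).
Premise 10, O(archive_deed → ¬mute_channel), contraposes to O(mute_channel → ¬archive_deed); with O(mute_channel) we get O(¬archive_deed).
The contrapositive of premise 3 (O(¬withhold_summons → archive_deed)) is O(¬archive_deed → withhold_summons), and O(¬archive_deed) is already established, so O(withhold_summons).
From O(withhold_summons) and premise 9, O(withhold_summons → ping_server), we obtain O(ping_server).
So O(ping_server) holds — ping_server is obligatory. None of the other listed options is made obligatory by any chain of premises.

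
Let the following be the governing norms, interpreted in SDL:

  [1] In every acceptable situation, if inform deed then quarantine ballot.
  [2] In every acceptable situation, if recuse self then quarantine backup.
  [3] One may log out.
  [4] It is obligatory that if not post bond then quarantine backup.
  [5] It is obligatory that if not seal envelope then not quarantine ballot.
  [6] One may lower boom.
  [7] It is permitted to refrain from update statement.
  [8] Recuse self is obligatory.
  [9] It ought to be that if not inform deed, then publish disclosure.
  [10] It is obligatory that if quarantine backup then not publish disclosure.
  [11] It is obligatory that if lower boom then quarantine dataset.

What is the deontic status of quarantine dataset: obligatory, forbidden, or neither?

Premise 11 is O(lower_boom → quarantine_dataset), but O(lower_boom) is not derivable from the premises (the permission P(lower_boom) asserts only ¬O(¬lower_boom), not O(lower_boom)), so it does not yield O(quarantine_dataset).
No premise or chain of K-axiom applications forces O(quarantine_dataset), and none forces O(¬quarantine_dataset). So quarantine_dataset is neither obligatory nor forbidden under these norms.

Neither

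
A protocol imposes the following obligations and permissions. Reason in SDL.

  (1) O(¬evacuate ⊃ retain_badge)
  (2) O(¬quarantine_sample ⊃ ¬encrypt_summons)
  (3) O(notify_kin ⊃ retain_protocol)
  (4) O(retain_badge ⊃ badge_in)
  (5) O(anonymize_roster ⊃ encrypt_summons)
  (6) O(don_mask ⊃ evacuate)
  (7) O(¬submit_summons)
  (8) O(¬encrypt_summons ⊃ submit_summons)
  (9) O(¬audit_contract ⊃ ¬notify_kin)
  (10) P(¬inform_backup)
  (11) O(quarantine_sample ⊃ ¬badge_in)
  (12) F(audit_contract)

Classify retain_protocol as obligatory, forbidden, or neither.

Neither

Premise 3 is O(notify_kin ⊃ retain_protocol), but O(notify_kin) is not derivable from the premises, so it does not yield O(retain_protocol).
No premise or chain of K-axiom applications forces O(retain_protocol), and none forces O(¬retain_protocol). So retain_protocol is neither obligatory nor forbidden under these norms.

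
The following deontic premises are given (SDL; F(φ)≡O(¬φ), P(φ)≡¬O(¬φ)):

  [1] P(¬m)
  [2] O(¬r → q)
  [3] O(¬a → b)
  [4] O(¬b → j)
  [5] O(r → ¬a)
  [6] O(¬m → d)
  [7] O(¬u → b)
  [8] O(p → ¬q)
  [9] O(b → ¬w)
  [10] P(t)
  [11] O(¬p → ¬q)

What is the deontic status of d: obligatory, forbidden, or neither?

Neither

Premise 6 is O(¬m → d), but O(¬m) is not derivable from the premises (the permission P(¬m) asserts only ¬O(m), not O(¬m)), so it does not yield O(d).
No premise or chain of K-axiom applications forces O(d), and none forces O(¬d). So d is neither obligatory nor forbidden under these norms.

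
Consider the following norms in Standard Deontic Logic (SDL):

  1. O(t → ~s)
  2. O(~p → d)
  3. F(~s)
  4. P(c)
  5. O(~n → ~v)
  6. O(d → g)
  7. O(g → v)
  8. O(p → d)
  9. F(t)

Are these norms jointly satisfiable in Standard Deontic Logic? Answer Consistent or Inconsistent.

Premise 1 is O(t → ~s), but O(t) is not derivable from the premises, so it does not yield O(~s).
So O(~s) is not derivable, and the apparent clash with O(s) does not arise.
A world satisfying every obligation exists (e.g. c=false, d=true, g=true, n=true, p=false, s=true, t=false, v=true); no atom is both obligatory and forbidden, so the set is consistent.

Consistent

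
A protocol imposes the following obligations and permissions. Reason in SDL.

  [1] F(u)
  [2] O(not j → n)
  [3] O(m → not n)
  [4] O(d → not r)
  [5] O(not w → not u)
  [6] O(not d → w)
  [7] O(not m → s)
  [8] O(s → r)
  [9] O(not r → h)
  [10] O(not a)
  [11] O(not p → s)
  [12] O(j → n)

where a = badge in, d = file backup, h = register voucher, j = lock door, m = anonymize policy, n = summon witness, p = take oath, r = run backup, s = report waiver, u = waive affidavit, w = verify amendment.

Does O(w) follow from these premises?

Yes

Premises 2 and 12 are O(not j → n) and O(j → n); every ideal world satisfies not j or j, so in either case n holds — hence O(n).
Premise 3 is O(m → not n); contrapositively O(n → not m). Since O(n) holds, K gives O(not m).
From O(not m) and premise 7, O(not m → s), we obtain O(s).
Applying K to premise 8 (O(s → r)) and O(s) yields O(r).
The contrapositive of premise 4 (O(d → not r)) is O(r → not d), and O(r) is already established, so O(not d).
From O(not d) and premise 6, O(not d → w), we obtain O(w).
Premises 1, 5, 9, 10, 11 do not contribute to this derivation.
So O(w) follows.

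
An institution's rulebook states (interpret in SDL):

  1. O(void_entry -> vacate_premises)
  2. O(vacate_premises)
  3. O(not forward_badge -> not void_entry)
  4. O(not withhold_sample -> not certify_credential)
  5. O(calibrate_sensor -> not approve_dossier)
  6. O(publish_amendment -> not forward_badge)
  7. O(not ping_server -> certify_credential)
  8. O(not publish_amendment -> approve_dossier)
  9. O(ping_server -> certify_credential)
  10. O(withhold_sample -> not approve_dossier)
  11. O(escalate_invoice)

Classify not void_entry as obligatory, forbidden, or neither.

Obligatory

Premises 7 and 9 are O(not ping_server -> certify_credential) and O(ping_server -> certify_credential); every ideal world satisfies not ping_server or ping_server, so in either case certify_credential holds — hence O(certify_credential).
The contrapositive of premise 4 (O(not withhold_sample -> not certify_credential)) is O(certify_credential -> withhold_sample), and O(certify_credential) is already established, so O(withhold_sample).
With premise 10, O(withhold_sample -> not approve_dossier), the K-axiom yields O(not approve_dossier).
The contrapositive of premise 8 (O(not publish_amendment -> approve_dossier)) is O(not approve_dossier -> publish_amendment), and O(not approve_dossier) is already established, so O(publish_amendment).
Premise 6 is O(publish_amendment -> not forward_badge); since O(publish_amendment), deontic closure gives O(not forward_badge).
Premise 3 is O(not forward_badge -> not void_entry); since O(not forward_badge), deontic closure gives O(not void_entry).
Premises 1, 2, 5, 11 do not contribute to this derivation.
Hence not void_entry is obligatory.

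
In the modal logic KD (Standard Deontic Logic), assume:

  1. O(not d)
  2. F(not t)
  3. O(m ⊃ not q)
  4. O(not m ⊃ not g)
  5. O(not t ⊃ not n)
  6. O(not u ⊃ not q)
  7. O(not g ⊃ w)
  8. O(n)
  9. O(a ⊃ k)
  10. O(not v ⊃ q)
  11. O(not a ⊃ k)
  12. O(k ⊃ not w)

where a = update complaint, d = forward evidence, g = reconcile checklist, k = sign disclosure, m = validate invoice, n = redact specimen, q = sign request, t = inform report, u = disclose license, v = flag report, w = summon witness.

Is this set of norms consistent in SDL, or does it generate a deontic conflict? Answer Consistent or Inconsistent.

Premise 5 is O(not t ⊃ not n), but O(not t) is not derivable from the premises, so it does not yield O(not n).
So O(not n) is not derivable, and the apparent clash with O(n) does not arise.
A world satisfying every obligation exists (e.g. a=false, d=false, g=true, k=true, m=true, n=true, q=false, t=true, u=false, v=true, w=false); no atom is both obligatory and forbidden, so the set is consistent.

Consistent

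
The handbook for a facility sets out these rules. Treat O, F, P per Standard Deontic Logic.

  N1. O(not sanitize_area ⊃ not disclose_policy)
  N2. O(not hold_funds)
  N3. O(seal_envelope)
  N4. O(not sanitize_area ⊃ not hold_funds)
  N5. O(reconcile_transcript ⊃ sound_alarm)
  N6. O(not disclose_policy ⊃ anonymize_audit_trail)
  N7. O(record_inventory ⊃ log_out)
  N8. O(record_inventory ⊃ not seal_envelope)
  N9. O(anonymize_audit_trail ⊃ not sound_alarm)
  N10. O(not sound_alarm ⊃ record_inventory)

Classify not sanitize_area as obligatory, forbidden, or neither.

Forbidden

Premise 3 states O(seal_envelope) outright.
Premise 8, O(record_inventory ⊃ not seal_envelope), contraposes to O(seal_envelope ⊃ not record_inventory); with O(seal_envelope) we get O(not record_inventory).
The contrapositive of premise 10 (O(not sound_alarm ⊃ record_inventory)) is O(not record_inventory ⊃ sound_alarm), and O(not record_inventory) is already established, so O(sound_alarm).
Premise 9, O(anonymize_audit_trail ⊃ not sound_alarm), contraposes to O(sound_alarm ⊃ not anonymize_audit_trail); with O(sound_alarm) we get O(not anonymize_audit_trail).
Premise 6 is O(not disclose_policy ⊃ anonymize_audit_trail); contrapositively O(not anonymize_audit_trail ⊃ disclose_policy). Since O(not anonymize_audit_trail) holds, K gives O(disclose_policy).
Premise 1 is O(not sanitize_area ⊃ not disclose_policy); contrapositively O(disclose_policy ⊃ sanitize_area). Since O(disclose_policy) holds, K gives O(sanitize_area).
Premises 2, 4, 5, 7 do not contribute to this derivation.
Thus O(sanitize_area), which is F(not sanitize_area): not sanitize_area is forbidden.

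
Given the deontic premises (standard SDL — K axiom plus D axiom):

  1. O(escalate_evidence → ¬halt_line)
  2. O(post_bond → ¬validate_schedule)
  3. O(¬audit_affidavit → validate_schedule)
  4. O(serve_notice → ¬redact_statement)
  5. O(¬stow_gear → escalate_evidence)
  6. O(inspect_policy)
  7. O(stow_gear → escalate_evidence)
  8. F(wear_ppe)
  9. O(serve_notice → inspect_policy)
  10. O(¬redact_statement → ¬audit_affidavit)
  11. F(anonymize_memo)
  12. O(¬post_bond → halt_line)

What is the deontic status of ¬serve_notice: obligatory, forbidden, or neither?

Obligatory

Premises 5 and 7 are O(¬stow_gear → escalate_evidence) and O(stow_gear → escalate_evidence); every ideal world satisfies ¬stow_gear or stow_gear, so in either case escalate_evidence holds — hence O(escalate_evidence).
Applying K to premise 1 (O(escalate_evidence → ¬halt_line)) and O(escalate_evidence) yields O(¬halt_line).
Premise 12, O(¬post_bond → halt_line), contraposes to O(¬halt_line → post_bond); with O(¬halt_line) we get O(post_bond).
With premise 2, O(post_bond → ¬validate_schedule), the K-axiom yields O(¬validate_schedule).
The contrapositive of premise 3 (O(¬audit_affidavit → validate_schedule)) is O(¬validate_schedule → audit_affidavit), and O(¬validate_schedule) is already established, so O(audit_affidavit).
The contrapositive of premise 10 (O(¬redact_statement → ¬audit_affidavit)) is O(audit_affidavit → redact_statement), and O(audit_affidavit) is already established, so O(redact_statement).
Premise 4, O(serve_notice → ¬redact_statement), contraposes to O(redact_statement → ¬serve_notice); with O(redact_statement) we get O(¬serve_notice).
Premises 6, 8, 9, 11 do not contribute to this derivation.
Hence ¬serve_notice is obligatory.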